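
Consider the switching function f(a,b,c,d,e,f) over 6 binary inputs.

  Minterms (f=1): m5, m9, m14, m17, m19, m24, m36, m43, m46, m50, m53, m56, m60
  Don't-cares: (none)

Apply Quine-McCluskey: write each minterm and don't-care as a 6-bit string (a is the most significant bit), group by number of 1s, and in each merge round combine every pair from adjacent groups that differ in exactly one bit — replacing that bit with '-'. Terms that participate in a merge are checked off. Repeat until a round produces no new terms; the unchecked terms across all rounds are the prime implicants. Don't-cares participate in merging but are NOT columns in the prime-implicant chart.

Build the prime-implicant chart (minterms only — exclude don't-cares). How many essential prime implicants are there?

Round 0: 000101 001001 001110✓ 010001✓ 010011✓ 011000✓ 100100 101011 101110✓ 110010 110101 111000✓ 111100✓
Round 1: -01110 -11000 0100-1 111-00
PIs = {-01110, -11000, 000101, 001001, 0100-1, 100100, 101011, 110010, 110101, 111-00}
Coverage chart:
  m5: 000101 ←essential
  m9: 001001 ←essential
  m14: -01110 ←essential
  m17: 0100-1 ←essential
  m19: 0100-1 ←essential
  m24: -11000 ←essential
  m36: 100100 ←essential
  m43: 101011 ←essential
  m46: -01110 ←essential
  m50: 110010 ←essential
  m53: 110101 ←essential
  m56: -11000,111-00
  m60: 111-00 ←essential
Essential: -01110, -11000, 000101, 001001, 0100-1, 100100, 101011, 110010, 110101, 111-00

10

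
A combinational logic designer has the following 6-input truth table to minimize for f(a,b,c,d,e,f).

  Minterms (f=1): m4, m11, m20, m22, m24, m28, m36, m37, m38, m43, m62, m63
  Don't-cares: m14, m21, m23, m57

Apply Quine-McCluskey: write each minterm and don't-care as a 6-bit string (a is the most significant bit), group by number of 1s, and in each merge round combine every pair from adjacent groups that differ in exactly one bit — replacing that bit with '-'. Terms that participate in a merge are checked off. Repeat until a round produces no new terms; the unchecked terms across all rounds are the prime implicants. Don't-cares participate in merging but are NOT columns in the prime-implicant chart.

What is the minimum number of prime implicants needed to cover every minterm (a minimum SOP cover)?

Round 0: 000100✓ 001011✓ 001110 010100✓ 010101✓ 010110✓ 010111✓ 011000✓ 011100✓ 100100✓ 100101✓ 100110✓ 101011✓ 111001 111110✓ 111111✓
Round 1: -00100 -01011 0-0100 01-100 0101-0✓ 0101-1✓ 01010-✓ 01011-✓ 011-00 1001-0 10010- 11111-
Round 2: 0101--
PIs = {-00100, -01011, 0-0100, 001110, 01-100, 0101--, 011-00, 1001-0, 10010-, 111001, 11111-}
Coverage chart:
  m4: -00100,0-0100
  m11: -01011 ←essential
  m20: 0-0100,01-100,0101--
  m22: 0101-- ←essential
  m24: 011-00 ←essential
  m28: 01-100,011-00
  m36: -00100,1001-0,10010-
  m37: 10010- ←essential
  m38: 1001-0 ←essential
  m43: -01011 ←essential
  m62: 11111- ←essential
  m63: 11111- ←essential
Essential: -01011, 0101--, 011-00, 1001-0, 10010-, 11111-
Petrick residual → -00100
Min cover (7 terms): b'c'de'f' + b'cd'ef + a'bc'd + a'bce'f' + ab'c'df' + ab'c'de' + abcde

7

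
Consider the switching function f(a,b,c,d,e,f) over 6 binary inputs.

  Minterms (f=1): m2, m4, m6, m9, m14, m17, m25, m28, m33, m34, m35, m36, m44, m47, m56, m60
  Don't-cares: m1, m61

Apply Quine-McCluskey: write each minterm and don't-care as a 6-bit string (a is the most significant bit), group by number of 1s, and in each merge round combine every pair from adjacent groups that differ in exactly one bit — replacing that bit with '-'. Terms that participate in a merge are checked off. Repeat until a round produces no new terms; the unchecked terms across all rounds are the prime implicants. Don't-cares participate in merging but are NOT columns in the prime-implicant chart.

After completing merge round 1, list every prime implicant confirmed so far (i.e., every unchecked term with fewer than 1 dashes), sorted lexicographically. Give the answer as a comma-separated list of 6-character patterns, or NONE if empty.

101111

[col 0] 000001*, 000010*, 000100*, 000110*, 001001*, 001110*, 010001*, 011001*, 011100*, 100001*, 100010*, 100011*, 100100*, 101100*, 101111, 111000*, 111100*, 111101*
[col 1] -00001, -00010, -00100, -11100, 0-0001*, 0-1001*, 00-001*, 00-110, 000-10, 0001-0, 01-001*, 1-1100, 10-100, 1000-1, 10001-, 111-00, 11110-
[col 2] 0--001
Prime implicants: -00001, -00010, -00100, -11100, 0--001, 00-110, 000-10, 0001-0, 1-1100, 10-100, 1000-1, 10001-, 101111, 111-00, 11110-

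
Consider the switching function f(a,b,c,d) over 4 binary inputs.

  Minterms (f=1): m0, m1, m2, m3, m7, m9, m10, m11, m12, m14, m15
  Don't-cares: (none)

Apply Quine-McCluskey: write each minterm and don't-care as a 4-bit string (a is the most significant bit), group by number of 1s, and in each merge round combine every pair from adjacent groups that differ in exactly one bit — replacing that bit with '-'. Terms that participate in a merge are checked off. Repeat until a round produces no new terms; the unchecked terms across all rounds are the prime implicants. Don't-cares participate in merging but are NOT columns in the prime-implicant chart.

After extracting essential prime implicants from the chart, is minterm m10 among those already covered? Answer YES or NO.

NO

Round 0: 0000✓ 0001✓ 0010✓ 0011✓ 0111✓ 1001✓ 1010✓ 1011✓ 1100✓ 1110✓ 1111✓
Round 1: -001✓ -010✓ -011✓ -111✓ 0-11✓ 00-0✓ 00-1✓ 000-✓ 001-✓ 1-10✓ 1-11✓ 10-1✓ 101-✓ 11-0 111-✓
Round 2: --11 -0-1 -01- 00-- 1-1-
PIs = {--11, -0-1, -01-, 00--, 1-1-, 11-0}
Coverage chart:
  m0: 00-- ←essential
  m1: -0-1,00--
  m2: -01-,00--
  m3: --11,-0-1,-01-,00--
  m7: --11 ←essential
  m9: -0-1 ←essential
  m10: -01-,1-1-
  m11: --11,-0-1,-01-,1-1-
  m12: 11-0 ←essential
  m14: 1-1-,11-0
  m15: --11,1-1-
Essential: --11, -0-1, 00--, 11-0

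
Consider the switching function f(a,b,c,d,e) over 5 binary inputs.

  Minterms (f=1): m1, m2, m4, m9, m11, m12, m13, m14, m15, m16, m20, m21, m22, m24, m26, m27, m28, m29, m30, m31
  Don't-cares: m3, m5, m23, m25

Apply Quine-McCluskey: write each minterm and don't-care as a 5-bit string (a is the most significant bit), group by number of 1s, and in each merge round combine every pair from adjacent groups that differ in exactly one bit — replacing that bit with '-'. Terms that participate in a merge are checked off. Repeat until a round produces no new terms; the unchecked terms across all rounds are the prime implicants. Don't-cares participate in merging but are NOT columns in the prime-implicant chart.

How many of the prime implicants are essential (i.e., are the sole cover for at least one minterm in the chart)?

size-2^0 implicants → 00001(✓)  00010(✓)  00011(✓)  00100(✓)  00101(✓)  01001(✓)  01011(✓)  01100(✓)  01101(✓)  01110(✓)  01111(✓)  10000(✓)  10100(✓)  10101(✓)  10110(✓)  10111(✓)  11000(✓)  11001(✓)  11010(✓)  11011(✓)  11100(✓)  11101(✓)  11110(✓)  11111(✓)
size-2^1 implicants → -0100(✓)  -0101(✓)  -1001(✓)  -1011(✓)  -1100(✓)  -1101(✓)  -1110(✓)  -1111(✓)  0-001(✓)  0-011(✓)  0-100(✓)  0-101(✓)  00-01(✓)  000-1(✓)  0001-  0010-(✓)  01-01(✓)  01-11(✓)  010-1(✓)  011-0(✓)  011-1(✓)  0110-(✓)  0111-(✓)  1-000(✓)  1-100(✓)  1-101(✓)  1-110(✓)  1-111(✓)  10-00(✓)  101-0(✓)  101-1(✓)  1010-(✓)  1011-(✓)  11-00(✓)  11-01(✓)  11-10(✓)  11-11(✓)  110-0(✓)  110-1(✓)  1100-(✓)  1101-(✓)  111-0(✓)  111-1(✓)  1110-(✓)  1111-(✓)
size-2^2 implicants → --100(✓)  --101(✓)  -010-(✓)  -1-01(✓)  -1-11(✓)  -10-1(✓)  -11-0(✓)  -11-1(✓)  -110-(✓)  -111-(✓)  0--01  0-0-1  0-10-(✓)  01--1(✓)  011--(✓)  1--00  1-1-0(✓)  1-1-1(✓)  1-10-(✓)  1-11-(✓)  101--(✓)  11--0(✓)  11--1(✓)  11-0-(✓)  11-1-(✓)  110--(✓)  111--(✓)
size-2^3 implicants → --10-  -1--1  -11--  1-1--  11---
Unchecked terms (primes): --10-, -1--1, -11--, 0--01, 0-0-1, 0001-, 1--00, 1-1--, 11---
Minterm coverage:
  m1 ⊆ 0--01,0-0-1
  m2 ⊆ 0001- [E]
  m4 ⊆ --10- [E]
  m9 ⊆ -1--1,0--01,0-0-1
  m11 ⊆ -1--1,0-0-1
  m12 ⊆ --10-,-11--
  m13 ⊆ --10-,-1--1,-11--,0--01
  m14 ⊆ -11-- [E]
  m15 ⊆ -1--1,-11--
  m16 ⊆ 1--00 [E]
  m20 ⊆ --10-,1--00,1-1--
  m21 ⊆ --10-,1-1--
  m22 ⊆ 1-1-- [E]
  m24 ⊆ 1--00,11---
  m26 ⊆ 11--- [E]
  m27 ⊆ -1--1,11---
  m28 ⊆ --10-,-11--,1--00,1-1--,11---
  m29 ⊆ --10-,-1--1,-11--,1-1--,11---
  m30 ⊆ -11--,1-1--,11---
  m31 ⊆ -1--1,-11--,1-1--,11---
E = {--10-, -11--, 0001-, 1--00, 1-1--, 11---}

6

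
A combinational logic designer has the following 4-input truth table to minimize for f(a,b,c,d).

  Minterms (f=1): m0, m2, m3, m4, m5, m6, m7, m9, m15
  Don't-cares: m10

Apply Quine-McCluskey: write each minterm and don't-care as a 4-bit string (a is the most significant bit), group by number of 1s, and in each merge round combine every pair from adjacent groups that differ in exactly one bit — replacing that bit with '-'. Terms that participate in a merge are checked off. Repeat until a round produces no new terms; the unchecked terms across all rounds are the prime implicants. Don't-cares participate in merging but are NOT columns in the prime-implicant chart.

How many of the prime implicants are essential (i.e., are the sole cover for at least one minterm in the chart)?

Round 0: 0000✓ 0010✓ 0011✓ 0100✓ 0101✓ 0110✓ 0111✓ 1001 1010✓ 1111✓
Round 1: -010 -111 0-00✓ 0-10✓ 0-11✓ 00-0✓ 001-✓ 01-0✓ 01-1✓ 010-✓ 011-✓
Round 2: 0--0 0-1- 01--
PIs = {-010, -111, 0--0, 0-1-, 01--, 1001}
Coverage chart:
  m0: 0--0 ←essential
  m2: -010,0--0,0-1-
  m3: 0-1- ←essential
  m4: 0--0,01--
  m5: 01-- ←essential
  m6: 0--0,0-1-,01--
  m7: -111,0-1-,01--
  m9: 1001 ←essential
  m15: -111 ←essential
Essential: -111, 0--0, 0-1-, 01--, 1001

5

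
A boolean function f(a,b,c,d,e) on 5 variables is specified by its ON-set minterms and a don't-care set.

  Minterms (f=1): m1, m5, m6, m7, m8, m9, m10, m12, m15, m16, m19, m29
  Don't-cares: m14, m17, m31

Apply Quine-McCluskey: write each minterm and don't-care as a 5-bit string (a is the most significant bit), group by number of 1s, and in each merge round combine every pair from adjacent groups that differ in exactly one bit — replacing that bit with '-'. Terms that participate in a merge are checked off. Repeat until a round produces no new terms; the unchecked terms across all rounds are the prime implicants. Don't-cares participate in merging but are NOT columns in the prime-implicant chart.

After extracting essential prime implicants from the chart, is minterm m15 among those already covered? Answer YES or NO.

YES

size-2^0 implicants → 00001(✓)  00101(✓)  00110(✓)  00111(✓)  01000(✓)  01001(✓)  01010(✓)  01100(✓)  01110(✓)  01111(✓)  10000(✓)  10001(✓)  10011(✓)  11101(✓)  11111(✓)
size-2^1 implicants → -0001  -1111  0-001  0-110(✓)  0-111(✓)  00-01  001-1  0011-(✓)  01-00(✓)  01-10(✓)  010-0(✓)  0100-  011-0(✓)  0111-(✓)  100-1  1000-  111-1
size-2^2 implicants → 0-11-  01--0
Unchecked terms (primes): -0001, -1111, 0-001, 0-11-, 00-01, 001-1, 01--0, 0100-, 100-1, 1000-, 111-1
Minterm coverage:
  m1 ⊆ -0001,0-001,00-01
  m5 ⊆ 00-01,001-1
  m6 ⊆ 0-11- [E]
  m7 ⊆ 0-11-,001-1
  m8 ⊆ 01--0,0100-
  m9 ⊆ 0-001,0100-
  m10 ⊆ 01--0 [E]
  m12 ⊆ 01--0 [E]
  m15 ⊆ -1111,0-11-
  m16 ⊆ 1000- [E]
  m19 ⊆ 100-1 [E]
  m29 ⊆ 111-1 [E]
E = {0-11-, 01--0, 100-1, 1000-, 111-1}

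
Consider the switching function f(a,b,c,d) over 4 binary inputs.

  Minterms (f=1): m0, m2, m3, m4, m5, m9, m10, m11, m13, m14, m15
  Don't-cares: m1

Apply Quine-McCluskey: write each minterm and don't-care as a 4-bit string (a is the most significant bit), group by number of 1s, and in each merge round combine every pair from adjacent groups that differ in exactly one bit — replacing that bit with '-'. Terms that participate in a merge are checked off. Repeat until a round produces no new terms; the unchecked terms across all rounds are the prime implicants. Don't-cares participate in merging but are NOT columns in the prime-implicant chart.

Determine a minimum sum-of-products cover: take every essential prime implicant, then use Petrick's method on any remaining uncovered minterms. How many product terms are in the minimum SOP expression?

Round 0: 0000✓ 0001✓ 0010✓ 0011✓ 0100✓ 0101✓ 1001✓ 1010✓ 1011✓ 1101✓ 1110✓ 1111✓
Round 1: -001✓ -010✓ -011✓ -101✓ 0-00✓ 0-01✓ 00-0✓ 00-1✓ 000-✓ 001-✓ 010-✓ 1-01✓ 1-10✓ 1-11✓ 10-1✓ 101-✓ 11-1✓ 111-✓
Round 2: --01 -0-1 -01- 0-0- 00-- 1--1 1-1-
PIs = {--01, -0-1, -01-, 0-0-, 00--, 1--1, 1-1-}
Coverage chart:
  m0: 0-0-,00--
  m2: -01-,00--
  m3: -0-1,-01-,00--
  m4: 0-0- ←essential
  m5: --01,0-0-
  m9: --01,-0-1,1--1
  m10: -01-,1-1-
  m11: -0-1,-01-,1--1,1-1-
  m13: --01,1--1
  m14: 1-1- ←essential
  m15: 1--1,1-1-
Essential: 0-0-, 1-1-
Petrick residual → --01, -01-
Min cover (4 terms): c'd + b'c + a'c' + ac

4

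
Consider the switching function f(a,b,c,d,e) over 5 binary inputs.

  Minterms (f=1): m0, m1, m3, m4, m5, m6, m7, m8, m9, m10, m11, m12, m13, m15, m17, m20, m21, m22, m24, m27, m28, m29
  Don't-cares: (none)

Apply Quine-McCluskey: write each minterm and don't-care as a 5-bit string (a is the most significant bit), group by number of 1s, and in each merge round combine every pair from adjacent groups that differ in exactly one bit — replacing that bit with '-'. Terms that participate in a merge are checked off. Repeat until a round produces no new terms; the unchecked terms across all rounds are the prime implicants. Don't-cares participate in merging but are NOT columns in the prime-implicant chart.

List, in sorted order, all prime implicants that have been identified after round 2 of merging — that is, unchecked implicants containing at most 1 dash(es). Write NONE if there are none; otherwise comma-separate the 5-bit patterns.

Round 0: 00000✓ 00001✓ 00011✓ 00100✓ 00101✓ 00110✓ 00111✓ 01000✓ 01001✓ 01010✓ 01011✓ 01100✓ 01101✓ 01111✓ 10001✓ 10100✓ 10101✓ 10110✓ 11000✓ 11011✓ 11100✓ 11101✓
Round 1: -0001✓ -0100✓ -0101✓ -0110✓ -1000✓ -1011 -1100✓ -1101✓ 0-000✓ 0-001✓ 0-011✓ 0-100✓ 0-101✓ 0-111✓ 00-00✓ 00-01✓ 00-11✓ 000-1✓ 0000-✓ 001-0✓ 001-1✓ 0010-✓ 0011-✓ 01-00✓ 01-01✓ 01-11✓ 010-0✓ 010-1✓ 0100-✓ 0101-✓ 011-1✓ 0110-✓ 1-100✓ 1-101✓ 10-01✓ 101-0✓ 1010-✓ 11-00✓ 1110-✓
Round 2: --100✓ --101✓ -0-01 -01-0 -010-✓ -1-00 -110-✓ 0--00✓ 0--01✓ 0--11✓ 0-0-1✓ 0-00-✓ 0-1-1✓ 0-10-✓ 00--1✓ 00-0-✓ 001-- 01--1✓ 01-0-✓ 010-- 1-10-✓
Round 3: --10- 0---1 0--0-
PIs = {--10-, -0-01, -01-0, -1-00, -1011, 0---1, 0--0-, 001--, 010--}

-1011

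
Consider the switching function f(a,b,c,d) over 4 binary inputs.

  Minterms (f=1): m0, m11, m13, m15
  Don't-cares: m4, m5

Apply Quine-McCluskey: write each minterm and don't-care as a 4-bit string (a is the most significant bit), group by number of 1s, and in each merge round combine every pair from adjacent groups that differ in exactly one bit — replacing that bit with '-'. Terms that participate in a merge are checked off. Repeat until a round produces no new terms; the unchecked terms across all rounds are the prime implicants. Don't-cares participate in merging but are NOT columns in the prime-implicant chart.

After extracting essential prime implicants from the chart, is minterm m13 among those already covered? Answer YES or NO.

size-2^0 implicants → 0000(✓)  0100(✓)  0101(✓)  1011(✓)  1101(✓)  1111(✓)
size-2^1 implicants → -101  0-00  010-  1-11  11-1
Unchecked terms (primes): -101, 0-00, 010-, 1-11, 11-1
Minterm coverage:
  m0 ⊆ 0-00 [E]
  m11 ⊆ 1-11 [E]
  m13 ⊆ -101,11-1
  m15 ⊆ 1-11,11-1
E = {0-00, 1-11}

NO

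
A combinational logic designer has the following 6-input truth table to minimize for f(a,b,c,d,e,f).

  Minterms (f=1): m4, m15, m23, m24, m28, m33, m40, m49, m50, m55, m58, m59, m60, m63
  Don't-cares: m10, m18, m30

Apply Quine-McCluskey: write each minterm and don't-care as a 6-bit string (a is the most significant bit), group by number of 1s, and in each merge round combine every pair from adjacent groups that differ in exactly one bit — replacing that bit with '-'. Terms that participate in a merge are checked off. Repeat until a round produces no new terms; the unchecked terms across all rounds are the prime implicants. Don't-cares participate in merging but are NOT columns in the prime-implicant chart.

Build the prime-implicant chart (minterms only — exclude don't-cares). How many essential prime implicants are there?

Round 0: 000100 001010 001111 010010✓ 010111✓ 011000✓ 011100✓ 011110✓ 100001✓ 101000 110001✓ 110010✓ 110111✓ 111010✓ 111011✓ 111100✓ 111111✓
Round 1: -10010 -10111 -11100 011-00 0111-0 1-0001 11-010 11-111 111-11 11101-
PIs = {-10010, -10111, -11100, 000100, 001010, 001111, 011-00, 0111-0, 1-0001, 101000, 11-010, 11-111, 111-11, 11101-}
Coverage chart:
  m4: 000100 ←essential
  m15: 001111 ←essential
  m23: -10111 ←essential
  m24: 011-00 ←essential
  m28: -11100,011-00,0111-0
  m33: 1-0001 ←essential
  m40: 101000 ←essential
  m49: 1-0001 ←essential
  m50: -10010,11-010
  m55: -10111,11-111
  m58: 11-010,11101-
  m59: 111-11,11101-
  m60: -11100 ←essential
  m63: 11-111,111-11
Essential: -10111, -11100, 000100, 001111, 011-00, 1-0001, 101000

7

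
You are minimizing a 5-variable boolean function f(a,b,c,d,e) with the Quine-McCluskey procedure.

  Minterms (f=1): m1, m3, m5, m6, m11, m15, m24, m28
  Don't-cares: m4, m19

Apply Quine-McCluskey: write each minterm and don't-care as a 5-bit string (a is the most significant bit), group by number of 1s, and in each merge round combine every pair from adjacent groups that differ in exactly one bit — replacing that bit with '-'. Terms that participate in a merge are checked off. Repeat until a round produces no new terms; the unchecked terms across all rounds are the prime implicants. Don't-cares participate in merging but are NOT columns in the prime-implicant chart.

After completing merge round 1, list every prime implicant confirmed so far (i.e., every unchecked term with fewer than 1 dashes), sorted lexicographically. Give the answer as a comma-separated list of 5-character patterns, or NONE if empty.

NONE

size-2^0 implicants → 00001(✓)  00011(✓)  00100(✓)  00101(✓)  00110(✓)  01011(✓)  01111(✓)  10011(✓)  11000(✓)  11100(✓)
size-2^1 implicants → -0011  0-011  00-01  000-1  001-0  0010-  01-11  11-00
Unchecked terms (primes): -0011, 0-011, 00-01, 000-1, 001-0, 0010-, 01-11, 11-00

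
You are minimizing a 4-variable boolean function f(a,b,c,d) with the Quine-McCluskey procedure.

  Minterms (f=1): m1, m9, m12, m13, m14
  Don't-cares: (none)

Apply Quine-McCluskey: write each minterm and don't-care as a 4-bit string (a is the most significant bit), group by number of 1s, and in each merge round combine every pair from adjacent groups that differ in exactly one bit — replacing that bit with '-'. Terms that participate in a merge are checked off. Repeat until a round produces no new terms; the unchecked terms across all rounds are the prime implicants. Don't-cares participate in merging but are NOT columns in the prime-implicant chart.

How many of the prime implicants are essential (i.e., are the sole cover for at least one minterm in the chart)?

[col 0] 0001*, 1001*, 1100*, 1101*, 1110*
[col 1] -001, 1-01, 11-0, 110-
Prime implicants: -001, 1-01, 11-0, 110-
PI chart (minterm → PIs covering it):
  1 | -001  (sole → essential)
  9 | -001,1-01
  12 | 11-0,110-
  13 | 1-01,110-
  14 | 11-0  (sole → essential)
Essential prime implicants: -001, 11-0

2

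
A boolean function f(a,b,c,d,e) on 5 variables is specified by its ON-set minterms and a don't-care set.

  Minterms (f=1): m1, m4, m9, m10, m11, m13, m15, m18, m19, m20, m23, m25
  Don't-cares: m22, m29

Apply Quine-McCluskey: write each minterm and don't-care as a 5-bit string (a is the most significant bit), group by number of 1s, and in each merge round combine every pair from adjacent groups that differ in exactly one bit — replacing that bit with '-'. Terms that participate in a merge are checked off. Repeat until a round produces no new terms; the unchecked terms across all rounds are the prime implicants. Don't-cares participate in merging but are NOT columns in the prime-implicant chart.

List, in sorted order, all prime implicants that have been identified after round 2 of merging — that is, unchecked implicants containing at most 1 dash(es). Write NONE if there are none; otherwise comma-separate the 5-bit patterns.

Round 0: 00001✓ 00100✓ 01001✓ 01010✓ 01011✓ 01101✓ 01111✓ 10010✓ 10011✓ 10100✓ 10110✓ 10111✓ 11001✓ 11101✓
Round 1: -0100 -1001✓ -1101✓ 0-001 01-01✓ 01-11✓ 010-1✓ 0101- 011-1✓ 10-10✓ 10-11✓ 1001-✓ 101-0 1011-✓ 11-01✓
Round 2: -1-01 01--1 10-1-
PIs = {-0100, -1-01, 0-001, 01--1, 0101-, 10-1-, 101-0}

-0100, 0-001, 0101-, 101-0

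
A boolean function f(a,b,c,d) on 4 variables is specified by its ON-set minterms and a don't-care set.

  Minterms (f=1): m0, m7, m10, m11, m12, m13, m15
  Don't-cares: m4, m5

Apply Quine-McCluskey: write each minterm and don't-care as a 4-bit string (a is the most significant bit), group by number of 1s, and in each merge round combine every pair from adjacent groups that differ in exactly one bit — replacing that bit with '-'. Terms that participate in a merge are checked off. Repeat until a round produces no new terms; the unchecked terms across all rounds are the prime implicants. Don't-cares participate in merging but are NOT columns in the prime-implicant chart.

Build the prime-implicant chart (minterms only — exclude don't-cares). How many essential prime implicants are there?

[col 0] 0000*, 0100*, 0101*, 0111*, 1010*, 1011*, 1100*, 1101*, 1111*
[col 1] -100*, -101*, -111*, 0-00, 01-1*, 010-*, 1-11, 101-, 11-1*, 110-*
[col 2] -1-1, -10-
Prime implicants: -1-1, -10-, 0-00, 1-11, 101-
PI chart (minterm → PIs covering it):
  0 | 0-00  (sole → essential)
  7 | -1-1  (sole → essential)
  10 | 101-  (sole → essential)
  11 | 1-11,101-
  12 | -10-  (sole → essential)
  13 | -1-1,-10-
  15 | -1-1,1-11
Essential prime implicants: -1-1, -10-, 0-00, 101-

4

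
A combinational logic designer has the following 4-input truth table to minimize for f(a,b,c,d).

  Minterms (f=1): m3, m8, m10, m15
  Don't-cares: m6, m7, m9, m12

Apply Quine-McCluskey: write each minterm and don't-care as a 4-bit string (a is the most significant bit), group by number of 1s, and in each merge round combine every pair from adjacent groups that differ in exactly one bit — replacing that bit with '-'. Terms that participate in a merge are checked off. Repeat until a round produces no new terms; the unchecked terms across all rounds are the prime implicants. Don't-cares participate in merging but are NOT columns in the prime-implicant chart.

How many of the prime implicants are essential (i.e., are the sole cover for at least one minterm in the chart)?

[col 0] 0011*, 0110*, 0111*, 1000*, 1001*, 1010*, 1100*, 1111*
[col 1] -111, 0-11, 011-, 1-00, 10-0, 100-
Prime implicants: -111, 0-11, 011-, 1-00, 10-0, 100-
PI chart (minterm → PIs covering it):
  3 | 0-11  (sole → essential)
  8 | 1-00,10-0,100-
  10 | 10-0  (sole → essential)
  15 | -111  (sole → essential)
Essential prime implicants: -111, 0-11, 10-0

3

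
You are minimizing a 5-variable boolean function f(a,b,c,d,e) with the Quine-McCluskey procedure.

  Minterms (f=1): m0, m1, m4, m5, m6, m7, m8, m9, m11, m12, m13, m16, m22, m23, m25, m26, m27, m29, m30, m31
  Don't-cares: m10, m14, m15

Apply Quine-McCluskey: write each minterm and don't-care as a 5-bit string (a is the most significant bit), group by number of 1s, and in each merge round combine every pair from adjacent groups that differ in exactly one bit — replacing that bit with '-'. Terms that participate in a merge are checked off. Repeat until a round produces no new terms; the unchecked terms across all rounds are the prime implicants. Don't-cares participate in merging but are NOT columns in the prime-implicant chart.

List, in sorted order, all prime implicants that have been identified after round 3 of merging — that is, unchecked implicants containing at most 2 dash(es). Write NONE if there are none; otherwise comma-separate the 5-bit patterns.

-0000

Round 0: 00000✓ 00001✓ 00100✓ 00101✓ 00110✓ 00111✓ 01000✓ 01001✓ 01010✓ 01011✓ 01100✓ 01101✓ 01110✓ 01111✓ 10000✓ 10110✓ 10111✓ 11001✓ 11010✓ 11011✓ 11101✓ 11110✓ 11111✓
Round 1: -0000 -0110✓ -0111✓ -1001✓ -1010✓ -1011✓ -1101✓ -1110✓ -1111✓ 0-000✓ 0-001✓ 0-100✓ 0-101✓ 0-110✓ 0-111✓ 00-00✓ 00-01✓ 0000-✓ 001-0✓ 001-1✓ 0010-✓ 0011-✓ 01-00✓ 01-01✓ 01-10✓ 01-11✓ 010-0✓ 010-1✓ 0100-✓ 0101-✓ 011-0✓ 011-1✓ 0110-✓ 0111-✓ 1-110✓ 1-111✓ 1011-✓ 11-01✓ 11-10✓ 11-11✓ 110-1✓ 1101-✓ 111-1✓ 1111-✓
Round 2: --110✓ --111✓ -011-✓ -1-01✓ -1-10✓ -1-11✓ -10-1✓ -101-✓ -11-1✓ -111-✓ 0--00✓ 0--01✓ 0-00-✓ 0-1-0✓ 0-1-1✓ 0-10-✓ 0-11-✓ 00-0-✓ 001--✓ 01--0✓ 01--1✓ 01-0-✓ 01-1-✓ 010--✓ 011--✓ 1-11-✓ 11--1✓ 11-1-✓
Round 3: --11- -1--1 -1-1- 0--0- 0-1-- 01---
PIs = {--11-, -0000, -1--1, -1-1-, 0--0-, 0-1--, 01---}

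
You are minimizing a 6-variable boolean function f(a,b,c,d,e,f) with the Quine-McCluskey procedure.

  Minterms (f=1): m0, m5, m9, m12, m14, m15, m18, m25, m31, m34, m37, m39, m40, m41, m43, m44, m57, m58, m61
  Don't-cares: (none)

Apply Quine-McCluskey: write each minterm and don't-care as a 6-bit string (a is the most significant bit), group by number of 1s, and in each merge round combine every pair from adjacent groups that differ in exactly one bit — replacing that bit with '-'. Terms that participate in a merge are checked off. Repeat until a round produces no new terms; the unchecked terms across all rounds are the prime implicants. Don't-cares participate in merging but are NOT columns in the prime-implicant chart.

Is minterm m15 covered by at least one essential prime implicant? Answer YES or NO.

YES

[col 0] 000000, 000101*, 001001*, 001100*, 001110*, 001111*, 010010, 011001*, 011111*, 100010, 100101*, 100111*, 101000*, 101001*, 101011*, 101100*, 111001*, 111010, 111101*
[col 1] -00101, -01001*, -01100, -11001*, 0-1001*, 0-1111, 0011-0, 00111-, 1-1001*, 1001-1, 101-00, 1010-1, 10100-, 111-01
[col 2] --1001
Prime implicants: --1001, -00101, -01100, 0-1111, 000000, 0011-0, 00111-, 010010, 100010, 1001-1, 101-00, 1010-1, 10100-, 111-01, 111010
PI chart (minterm → PIs covering it):
  0 | 000000  (sole → essential)
  5 | -00101  (sole → essential)
  9 | --1001  (sole → essential)
  12 | -01100,0011-0
  14 | 0011-0,00111-
  15 | 0-1111,00111-
  18 | 010010  (sole → essential)
  25 | --1001  (sole → essential)
  31 | 0-1111  (sole → essential)
  34 | 100010  (sole → essential)
  37 | -00101,1001-1
  39 | 1001-1  (sole → essential)
  40 | 101-00,10100-
  41 | --1001,1010-1,10100-
  43 | 1010-1  (sole → essential)
  44 | -01100,101-00
  57 | --1001,111-01
  58 | 111010  (sole → essential)
  61 | 111-01  (sole → essential)
Essential prime implicants: --1001, -00101, 0-1111, 000000, 010010, 100010, 1001-1, 1010-1, 111-01, 111010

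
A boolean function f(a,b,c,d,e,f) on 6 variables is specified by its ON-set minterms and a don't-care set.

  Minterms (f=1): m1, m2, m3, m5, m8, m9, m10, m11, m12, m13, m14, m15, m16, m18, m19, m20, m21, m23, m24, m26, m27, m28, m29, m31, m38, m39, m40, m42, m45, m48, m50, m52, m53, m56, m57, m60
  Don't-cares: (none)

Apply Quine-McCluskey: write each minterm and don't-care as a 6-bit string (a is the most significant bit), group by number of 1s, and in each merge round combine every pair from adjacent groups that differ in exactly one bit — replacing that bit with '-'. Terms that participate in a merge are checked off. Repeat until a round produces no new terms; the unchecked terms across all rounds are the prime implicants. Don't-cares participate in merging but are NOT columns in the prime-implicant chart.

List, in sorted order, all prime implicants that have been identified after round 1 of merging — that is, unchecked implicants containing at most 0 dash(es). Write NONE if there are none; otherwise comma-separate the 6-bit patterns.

NONE

Round 0: 000001✓ 000010✓ 000011✓ 000101✓ 001000✓ 001001✓ 001010✓ 001011✓ 001100✓ 001101✓ 001110✓ 001111✓ 010000✓ 010010✓ 010011✓ 010100✓ 010101✓ 010111✓ 011000✓ 011010✓ 011011✓ 011100✓ 011101✓ 011111✓ 100110✓ 100111✓ 101000✓ 101010✓ 101101✓ 110000✓ 110010✓ 110100✓ 110101✓ 111000✓ 111001✓ 111100✓
Round 1: -01000✓ -01010✓ -01101 -10000✓ -10010✓ -10100✓ -10101✓ -11000✓ -11100✓ 0-0010✓ 0-0011✓ 0-0101✓ 0-1000✓ 0-1010✓ 0-1011✓ 0-1100✓ 0-1101✓ 0-1111✓ 00-001✓ 00-010✓ 00-011✓ 00-101✓ 000-01✓ 0000-1✓ 00001-✓ 001-00✓ 001-01✓ 001-10✓ 001-11✓ 0010-0✓ 0010-1✓ 00100-✓ 00101-✓ 0011-0✓ 0011-1✓ 00110-✓ 00111-✓ 01-000✓ 01-010✓ 01-011✓ 01-100✓ 01-101✓ 01-111✓ 010-00✓ 010-11✓ 0100-0✓ 01001-✓ 0101-1✓ 01010-✓ 011-00✓ 011-11✓ 0110-0✓ 01101-✓ 0111-1✓ 01110-✓ 1-1000✓ 10011- 1010-0✓ 11-000✓ 11-100✓ 110-00✓ 1100-0✓ 11010-✓ 111-00✓ 11100-
Round 2: --1000 -010-0 -1-000✓ -1-100✓ -10-00✓ -100-0 -1010- -11-00✓ 0--010✓ 0--011✓ 0--101 0-001-✓ 0-1-00 0-1-11 0-10-0 0-101-✓ 0-11-1 0-110- 00--01 00-0-1 00-01-✓ 001--0✓ 001--1✓ 001-0-✓ 001-1-✓ 0010--✓ 0011--✓ 01--00✓ 01--11 01-0-0 01-01-✓ 01-1-1 01-10- 11--00✓
Round 3: -1--00 0--01- 001---
PIs = {--1000, -010-0, -01101, -1--00, -100-0, -1010-, 0--01-, 0--101, 0-1-00, 0-1-11, 0-10-0, 0-11-1, 0-110-, 00--01, 00-0-1, 001---, 01--11, 01-0-0, 01-1-1, 01-10-, 10011-, 11100-}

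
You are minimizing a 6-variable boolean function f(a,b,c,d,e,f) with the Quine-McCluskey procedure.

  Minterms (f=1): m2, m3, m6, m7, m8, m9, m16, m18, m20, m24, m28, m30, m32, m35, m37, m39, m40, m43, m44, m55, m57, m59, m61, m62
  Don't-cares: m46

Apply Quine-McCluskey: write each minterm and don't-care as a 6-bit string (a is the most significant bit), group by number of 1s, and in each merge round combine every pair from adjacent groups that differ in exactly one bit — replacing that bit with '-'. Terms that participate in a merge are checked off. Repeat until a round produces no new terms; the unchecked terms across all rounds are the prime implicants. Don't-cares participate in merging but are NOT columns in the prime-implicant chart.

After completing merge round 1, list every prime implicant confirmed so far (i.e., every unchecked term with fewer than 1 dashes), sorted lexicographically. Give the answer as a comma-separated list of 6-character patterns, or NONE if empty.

NONE

size-2^0 implicants → 000010(✓)  000011(✓)  000110(✓)  000111(✓)  001000(✓)  001001(✓)  010000(✓)  010010(✓)  010100(✓)  011000(✓)  011100(✓)  011110(✓)  100000(✓)  100011(✓)  100101(✓)  100111(✓)  101000(✓)  101011(✓)  101100(✓)  101110(✓)  110111(✓)  111001(✓)  111011(✓)  111101(✓)  111110(✓)
size-2^1 implicants → -00011(✓)  -00111(✓)  -01000  -11110  0-0010  0-1000  000-10(✓)  000-11(✓)  00001-(✓)  00011-(✓)  00100-  01-000(✓)  01-100(✓)  010-00(✓)  0100-0  011-00(✓)  0111-0  1-0111  1-1011  1-1110  10-000  10-011  100-11(✓)  1001-1  101-00  1011-0  111-01  1110-1
size-2^2 implicants → -00-11  000-1-  01--00
Unchecked terms (primes): -00-11, -01000, -11110, 0-0010, 0-1000, 000-1-, 00100-, 01--00, 0100-0, 0111-0, 1-0111, 1-1011, 1-1110, 10-000, 10-011, 1001-1, 101-00, 1011-0, 111-01, 1110-1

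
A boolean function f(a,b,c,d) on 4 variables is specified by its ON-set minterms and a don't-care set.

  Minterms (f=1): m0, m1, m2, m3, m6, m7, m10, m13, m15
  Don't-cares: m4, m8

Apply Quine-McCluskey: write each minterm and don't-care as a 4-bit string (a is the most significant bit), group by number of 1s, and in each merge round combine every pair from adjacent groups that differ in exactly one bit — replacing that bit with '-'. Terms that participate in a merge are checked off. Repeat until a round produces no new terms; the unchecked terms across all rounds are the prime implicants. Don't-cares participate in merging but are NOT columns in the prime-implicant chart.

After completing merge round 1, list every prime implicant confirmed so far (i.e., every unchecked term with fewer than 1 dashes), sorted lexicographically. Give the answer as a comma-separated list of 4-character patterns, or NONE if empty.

NONE

size-2^0 implicants → 0000(✓)  0001(✓)  0010(✓)  0011(✓)  0100(✓)  0110(✓)  0111(✓)  1000(✓)  1010(✓)  1101(✓)  1111(✓)
size-2^1 implicants → -000(✓)  -010(✓)  -111  0-00(✓)  0-10(✓)  0-11(✓)  00-0(✓)  00-1(✓)  000-(✓)  001-(✓)  01-0(✓)  011-(✓)  10-0(✓)  11-1
size-2^2 implicants → -0-0  0--0  0-1-  00--
Unchecked terms (primes): -0-0, -111, 0--0, 0-1-, 00--, 11-1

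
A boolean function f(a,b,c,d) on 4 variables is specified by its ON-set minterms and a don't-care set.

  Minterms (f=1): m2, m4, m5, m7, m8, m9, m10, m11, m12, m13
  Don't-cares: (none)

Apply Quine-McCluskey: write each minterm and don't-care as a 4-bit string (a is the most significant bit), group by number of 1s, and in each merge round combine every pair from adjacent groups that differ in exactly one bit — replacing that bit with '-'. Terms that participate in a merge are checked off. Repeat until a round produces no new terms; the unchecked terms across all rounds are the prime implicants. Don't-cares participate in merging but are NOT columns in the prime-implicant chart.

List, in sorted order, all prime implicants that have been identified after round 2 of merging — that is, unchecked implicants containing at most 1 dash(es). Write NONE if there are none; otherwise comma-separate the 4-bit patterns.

Round 0: 0010✓ 0100✓ 0101✓ 0111✓ 1000✓ 1001✓ 1010✓ 1011✓ 1100✓ 1101✓
Round 1: -010 -100✓ -101✓ 01-1 010-✓ 1-00✓ 1-01✓ 10-0✓ 10-1✓ 100-✓ 101-✓ 110-✓
Round 2: -10- 1-0- 10--
PIs = {-010, -10-, 01-1, 1-0-, 10--}

-010, 01-1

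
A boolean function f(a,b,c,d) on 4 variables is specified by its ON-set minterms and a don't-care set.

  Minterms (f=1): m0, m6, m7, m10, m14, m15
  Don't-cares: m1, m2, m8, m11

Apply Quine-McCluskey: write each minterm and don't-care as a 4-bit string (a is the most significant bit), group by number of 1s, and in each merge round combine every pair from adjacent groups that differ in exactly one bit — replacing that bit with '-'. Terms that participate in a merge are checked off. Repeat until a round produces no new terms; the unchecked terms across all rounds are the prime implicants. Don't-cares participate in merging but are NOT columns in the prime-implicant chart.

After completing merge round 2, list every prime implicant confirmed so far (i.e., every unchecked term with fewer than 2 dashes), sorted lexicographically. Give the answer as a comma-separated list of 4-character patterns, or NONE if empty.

[col 0] 0000*, 0001*, 0010*, 0110*, 0111*, 1000*, 1010*, 1011*, 1110*, 1111*
[col 1] -000*, -010*, -110*, -111*, 0-10*, 00-0*, 000-, 011-*, 1-10*, 1-11*, 10-0*, 101-*, 111-*
[col 2] --10, -0-0, -11-, 1-1-
Prime implicants: --10, -0-0, -11-, 000-, 1-1-

000-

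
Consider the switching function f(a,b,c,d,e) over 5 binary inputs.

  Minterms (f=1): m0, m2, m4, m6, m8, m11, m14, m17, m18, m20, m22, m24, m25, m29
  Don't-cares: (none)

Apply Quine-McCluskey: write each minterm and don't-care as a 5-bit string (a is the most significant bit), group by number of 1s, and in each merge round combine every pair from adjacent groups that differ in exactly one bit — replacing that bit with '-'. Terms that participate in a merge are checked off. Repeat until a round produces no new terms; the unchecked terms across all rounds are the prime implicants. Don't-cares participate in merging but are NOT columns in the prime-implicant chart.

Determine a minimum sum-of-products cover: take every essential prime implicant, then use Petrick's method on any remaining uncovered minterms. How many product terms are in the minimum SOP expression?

8

Round 0: 00000✓ 00010✓ 00100✓ 00110✓ 01000✓ 01011 01110✓ 10001✓ 10010✓ 10100✓ 10110✓ 11000✓ 11001✓ 11101✓
Round 1: -0010✓ -0100✓ -0110✓ -1000 0-000 0-110 00-00✓ 00-10✓ 000-0✓ 001-0✓ 1-001 10-10✓ 101-0✓ 11-01 1100-
Round 2: -0-10 -01-0 00--0
PIs = {-0-10, -01-0, -1000, 0-000, 0-110, 00--0, 01011, 1-001, 11-01, 1100-}
Coverage chart:
  m0: 0-000,00--0
  m2: -0-10,00--0
  m4: -01-0,00--0
  m6: -0-10,-01-0,0-110,00--0
  m8: -1000,0-000
  m11: 01011 ←essential
  m14: 0-110 ←essential
  m17: 1-001 ←essential
  m18: -0-10 ←essential
  m20: -01-0 ←essential
  m22: -0-10,-01-0
  m24: -1000,1100-
  m25: 1-001,11-01,1100-
  m29: 11-01 ←essential
Essential: -0-10, -01-0, 0-110, 01011, 1-001, 11-01
Petrick residual → -1000, 0-000
Min cover (8 terms): b'de' + b'ce' + bc'd'e' + a'c'd'e' + a'cde' + a'bc'de + ac'd'e + abd'e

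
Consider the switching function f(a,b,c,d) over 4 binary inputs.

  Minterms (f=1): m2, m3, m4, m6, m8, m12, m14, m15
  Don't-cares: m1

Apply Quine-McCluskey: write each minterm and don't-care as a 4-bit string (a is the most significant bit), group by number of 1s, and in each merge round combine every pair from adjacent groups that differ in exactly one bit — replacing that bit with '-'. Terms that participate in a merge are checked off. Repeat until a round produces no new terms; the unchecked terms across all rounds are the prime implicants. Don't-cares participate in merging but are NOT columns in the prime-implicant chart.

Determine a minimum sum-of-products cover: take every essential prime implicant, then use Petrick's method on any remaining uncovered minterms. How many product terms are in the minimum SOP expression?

4

[col 0] 0001*, 0010*, 0011*, 0100*, 0110*, 1000*, 1100*, 1110*, 1111*
[col 1] -100*, -110*, 0-10, 00-1, 001-, 01-0*, 1-00, 11-0*, 111-
[col 2] -1-0
Prime implicants: -1-0, 0-10, 00-1, 001-, 1-00, 111-
PI chart (minterm → PIs covering it):
  2 | 0-10,001-
  3 | 00-1,001-
  4 | -1-0  (sole → essential)
  6 | -1-0,0-10
  8 | 1-00  (sole → essential)
  12 | -1-0,1-00
  14 | -1-0,111-
  15 | 111-  (sole → essential)
Essential prime implicants: -1-0, 1-00, 111-
Petrick residual → 001-
Minimum SOP uses 4 PIs: bd' + a'b'c + ac'd' + abc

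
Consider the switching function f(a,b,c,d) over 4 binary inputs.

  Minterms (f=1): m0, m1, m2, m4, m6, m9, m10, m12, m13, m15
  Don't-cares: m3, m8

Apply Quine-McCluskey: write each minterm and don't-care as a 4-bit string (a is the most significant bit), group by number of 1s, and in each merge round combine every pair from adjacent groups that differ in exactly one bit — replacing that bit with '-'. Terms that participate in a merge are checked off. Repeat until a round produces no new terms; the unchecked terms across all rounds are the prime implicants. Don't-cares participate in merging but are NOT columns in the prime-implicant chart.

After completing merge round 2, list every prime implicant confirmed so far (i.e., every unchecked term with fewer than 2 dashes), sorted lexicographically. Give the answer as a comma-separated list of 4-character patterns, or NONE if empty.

11-1

Round 0: 0000✓ 0001✓ 0010✓ 0011✓ 0100✓ 0110✓ 1000✓ 1001✓ 1010✓ 1100✓ 1101✓ 1111✓
Round 1: -000✓ -001✓ -010✓ -100✓ 0-00✓ 0-10✓ 00-0✓ 00-1✓ 000-✓ 001-✓ 01-0✓ 1-00✓ 1-01✓ 10-0✓ 100-✓ 11-1 110-✓
Round 2: --00 -0-0 -00- 0--0 00-- 1-0-
PIs = {--00, -0-0, -00-, 0--0, 00--, 1-0-, 11-1}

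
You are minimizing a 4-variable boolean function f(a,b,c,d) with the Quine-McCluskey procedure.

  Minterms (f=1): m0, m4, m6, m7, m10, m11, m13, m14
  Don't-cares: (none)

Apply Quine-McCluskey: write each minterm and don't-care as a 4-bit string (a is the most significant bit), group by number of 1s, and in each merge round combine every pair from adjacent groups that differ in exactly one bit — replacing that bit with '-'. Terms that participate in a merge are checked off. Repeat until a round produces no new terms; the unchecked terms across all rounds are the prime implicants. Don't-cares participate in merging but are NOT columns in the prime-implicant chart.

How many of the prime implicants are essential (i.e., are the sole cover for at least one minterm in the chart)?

Round 0: 0000✓ 0100✓ 0110✓ 0111✓ 1010✓ 1011✓ 1101 1110✓
Round 1: -110 0-00 01-0 011- 1-10 101-
PIs = {-110, 0-00, 01-0, 011-, 1-10, 101-, 1101}
Coverage chart:
  m0: 0-00 ←essential
  m4: 0-00,01-0
  m6: -110,01-0,011-
  m7: 011- ←essential
  m10: 1-10,101-
  m11: 101- ←essential
  m13: 1101 ←essential
  m14: -110,1-10
Essential: 0-00, 011-, 101-, 1101

4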